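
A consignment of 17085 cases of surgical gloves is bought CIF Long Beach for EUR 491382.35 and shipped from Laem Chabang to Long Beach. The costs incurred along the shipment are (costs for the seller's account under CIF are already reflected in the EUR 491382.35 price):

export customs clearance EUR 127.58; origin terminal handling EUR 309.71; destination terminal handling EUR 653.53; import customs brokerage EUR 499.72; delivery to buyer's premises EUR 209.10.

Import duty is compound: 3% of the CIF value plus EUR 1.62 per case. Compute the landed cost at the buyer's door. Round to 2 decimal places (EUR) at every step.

CIF: the seller pays costs through ocean freight and marine insurance to the destination port.
Already in the invoice (seller's account under CIF): export clearance, origin terminal — exclude.
The CIF price already equals the CIF value: 491382.35
Ad valorem component: 491382.35 × 3% = 14741.47
Specific component: 17085 × 1.62 = 27677.70
Import duty = 14741.47 + 27677.70 = 42419.17
Buyer bears: destination terminal 653.53 + brokerage 499.72 + delivery 209.10 + duty 42419.17 = 43781.52
Landed cost = invoice 491382.35 + 43781.52 = 535163.87

Total landed cost: EUR 535163.87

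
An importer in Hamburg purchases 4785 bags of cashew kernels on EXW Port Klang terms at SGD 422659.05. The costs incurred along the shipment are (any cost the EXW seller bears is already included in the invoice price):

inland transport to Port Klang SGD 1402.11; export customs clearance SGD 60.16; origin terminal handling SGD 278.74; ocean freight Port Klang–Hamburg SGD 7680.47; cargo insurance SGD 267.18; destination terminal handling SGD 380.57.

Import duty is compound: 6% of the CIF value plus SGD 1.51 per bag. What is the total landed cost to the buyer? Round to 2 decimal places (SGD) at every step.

Total landed cost: SGD 465894.49

EXW: the seller makes goods available at their premises; the buyer bears all onward costs.
CIF value = EXW price + inland to port + export clearance + origin terminal + freight + insurance = 422659.05 + 1402.11 + 60.16 + 278.74 + 7680.47 + 267.18 = 432347.71
Ad valorem component: 432347.71 × 6% = 25940.86
Specific component: 4785 × 1.51 = 7225.35
Import duty = 25940.86 + 7225.35 = 33166.21
Buyer bears: inland to port 1402.11 + export clearance 60.16 + origin terminal 278.74 + freight 7680.47 + insurance 267.18 + destination terminal 380.57 + duty 33166.21 = 43235.44
Landed cost = invoice 422659.05 + 43235.44 = 465894.49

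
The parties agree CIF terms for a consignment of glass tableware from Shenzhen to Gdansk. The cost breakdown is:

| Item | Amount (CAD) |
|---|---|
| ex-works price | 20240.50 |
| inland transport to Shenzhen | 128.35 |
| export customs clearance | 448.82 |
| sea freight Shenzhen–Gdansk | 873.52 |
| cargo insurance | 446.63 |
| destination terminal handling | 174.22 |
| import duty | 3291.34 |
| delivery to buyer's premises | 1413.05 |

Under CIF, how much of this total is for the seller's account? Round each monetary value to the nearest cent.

CIF: the seller pays costs through ocean freight and marine insurance to the destination port.
Seller's account: goods 20240.50 + inland to port 128.35 + export clearance 448.82 + freight 873.52 + insurance 446.63 = 22137.82
Buyer's account: destination terminal 174.22 + duty 3291.34 + delivery 1413.05 = 4878.61

Seller's account: CAD 22137.82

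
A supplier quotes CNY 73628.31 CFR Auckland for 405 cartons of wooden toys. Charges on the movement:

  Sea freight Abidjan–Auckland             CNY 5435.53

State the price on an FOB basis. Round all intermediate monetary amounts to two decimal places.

FOB price: CNY 68192.78

From CFR to FOB, the seller no longer bears: freight.
FOB price = 73628.31 − 5435.53 = 68192.78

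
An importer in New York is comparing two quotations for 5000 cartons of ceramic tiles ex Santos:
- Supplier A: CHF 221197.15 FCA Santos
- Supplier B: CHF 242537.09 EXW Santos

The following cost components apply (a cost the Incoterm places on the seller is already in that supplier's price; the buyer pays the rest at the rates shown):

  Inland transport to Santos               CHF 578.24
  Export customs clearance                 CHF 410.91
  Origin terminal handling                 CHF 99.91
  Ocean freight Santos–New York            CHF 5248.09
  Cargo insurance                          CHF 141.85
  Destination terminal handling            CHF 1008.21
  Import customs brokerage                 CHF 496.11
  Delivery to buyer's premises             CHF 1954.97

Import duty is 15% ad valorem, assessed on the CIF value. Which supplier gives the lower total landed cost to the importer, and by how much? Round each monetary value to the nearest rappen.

Supplier A (FCA):
CIF value = FCA price + origin terminal + freight + insurance = 221197.15 + 99.91 + 5248.09 + 141.85 = 226687.00
Import duty = 226687.00 × 15% = 34003.05
Buyer bears (A): 99.91 + 5248.09 + 141.85 + 1008.21 + 496.11 + 1954.97 = 8949.14
Landed cost (A) = invoice 221197.15 + 8949.14 + duty 34003.05 = 264149.34
Supplier B (EXW):
CIF value = EXW price + inland to port + export clearance + origin terminal + freight + insurance = 242537.09 + 578.24 + 410.91 + 99.91 + 5248.09 + 141.85 = 249016.09
Import duty = 249016.09 × 15% = 37352.41
Buyer bears (B): 578.24 + 410.91 + 99.91 + 5248.09 + 141.85 + 1008.21 + 496.11 + 1954.97 = 9938.29
Landed cost (B) = invoice 242537.09 + 9938.29 + duty 37352.41 = 289827.79
Difference = |264149.34 − 289827.79| = 25678.45

Supplier A is cheaper by CHF 25678.45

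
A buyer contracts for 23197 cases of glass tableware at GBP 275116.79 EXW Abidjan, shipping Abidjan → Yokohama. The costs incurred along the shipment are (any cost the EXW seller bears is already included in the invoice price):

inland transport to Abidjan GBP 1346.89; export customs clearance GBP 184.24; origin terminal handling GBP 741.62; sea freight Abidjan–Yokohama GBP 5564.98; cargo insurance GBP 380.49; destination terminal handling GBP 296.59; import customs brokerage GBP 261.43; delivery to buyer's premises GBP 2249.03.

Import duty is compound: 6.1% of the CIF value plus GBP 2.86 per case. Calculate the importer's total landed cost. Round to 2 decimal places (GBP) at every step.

EXW: the seller makes goods available at their premises; the buyer bears all onward costs.
CIF value = EXW price + inland to port + export clearance + origin terminal + freight + insurance = 275116.79 + 1346.89 + 184.24 + 741.62 + 5564.98 + 380.49 = 283335.01
Ad valorem component: 283335.01 × 6.1% = 17283.44
Specific component: 23197 × 2.86 = 66343.42
Import duty = 17283.44 + 66343.42 = 83626.86
Buyer bears: inland to port 1346.89 + export clearance 184.24 + origin terminal 741.62 + freight 5564.98 + insurance 380.49 + destination terminal 296.59 + brokerage 261.43 + delivery 2249.03 + duty 83626.86 = 94652.13
Landed cost = invoice 275116.79 + 94652.13 = 369768.92

Total landed cost: GBP 369768.92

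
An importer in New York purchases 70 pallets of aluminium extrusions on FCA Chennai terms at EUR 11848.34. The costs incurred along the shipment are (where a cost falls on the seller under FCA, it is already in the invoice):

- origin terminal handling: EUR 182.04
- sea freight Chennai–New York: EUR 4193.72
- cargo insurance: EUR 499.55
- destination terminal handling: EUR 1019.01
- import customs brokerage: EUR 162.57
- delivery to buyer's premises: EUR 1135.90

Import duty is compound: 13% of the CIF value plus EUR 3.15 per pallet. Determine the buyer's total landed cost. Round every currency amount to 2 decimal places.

FCA: the seller delivers export-cleared goods to the carrier; the buyer bears costs from that point.
CIF value = FCA price + origin terminal + freight + insurance = 11848.34 + 182.04 + 4193.72 + 499.55 = 16723.65
Ad valorem component: 16723.65 × 13% = 2174.07
Specific component: 70 × 3.15 = 220.50
Import duty = 2174.07 + 220.50 = 2394.57
Buyer bears: origin terminal 182.04 + freight 4193.72 + insurance 499.55 + destination terminal 1019.01 + brokerage 162.57 + delivery 1135.90 + duty 2394.57 = 9587.36
Landed cost = invoice 11848.34 + 9587.36 = 21435.70

Total landed cost: EUR 21435.70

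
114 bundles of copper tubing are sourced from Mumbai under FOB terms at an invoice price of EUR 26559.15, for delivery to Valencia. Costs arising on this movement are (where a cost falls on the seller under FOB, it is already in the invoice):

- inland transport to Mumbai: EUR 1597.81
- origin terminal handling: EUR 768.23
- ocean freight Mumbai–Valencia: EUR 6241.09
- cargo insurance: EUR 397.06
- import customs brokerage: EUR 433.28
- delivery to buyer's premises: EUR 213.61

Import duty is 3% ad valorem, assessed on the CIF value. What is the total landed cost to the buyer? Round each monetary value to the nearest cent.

FOB: the seller bears costs until goods are on board at the origin port; the buyer bears freight, insurance and all costs thereafter.
Already in the invoice (seller's account under FOB): inland to port, origin terminal — exclude.
CIF value = FOB price + freight + insurance = 26559.15 + 6241.09 + 397.06 = 33197.30
Import duty = 33197.30 × 3% = 995.92
Buyer bears: freight 6241.09 + insurance 397.06 + brokerage 433.28 + delivery 213.61 + duty 995.92 = 8280.96
Landed cost = invoice 26559.15 + 8280.96 = 34840.11

Total landed cost: EUR 34840.11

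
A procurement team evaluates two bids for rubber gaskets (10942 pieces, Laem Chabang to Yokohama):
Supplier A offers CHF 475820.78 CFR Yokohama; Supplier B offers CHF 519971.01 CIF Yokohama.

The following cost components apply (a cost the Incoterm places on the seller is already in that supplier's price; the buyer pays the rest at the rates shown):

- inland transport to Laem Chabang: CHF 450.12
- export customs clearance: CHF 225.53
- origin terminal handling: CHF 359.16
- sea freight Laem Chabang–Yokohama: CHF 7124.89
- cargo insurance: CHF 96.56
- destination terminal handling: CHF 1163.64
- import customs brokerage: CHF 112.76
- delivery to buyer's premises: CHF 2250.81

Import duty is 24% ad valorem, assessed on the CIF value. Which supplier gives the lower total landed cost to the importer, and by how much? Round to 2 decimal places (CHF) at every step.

Supplier A is cheaper by CHF 54626.55

Supplier A (CFR):
CIF value = CFR price + insurance = 475820.78 + 96.56 = 475917.34
Import duty = 475917.34 × 24% = 114220.16
Buyer bears (A): 96.56 + 1163.64 + 112.76 + 2250.81 = 3623.77
Landed cost (A) = invoice 475820.78 + 3623.77 + duty 114220.16 = 593664.71
Supplier B (CIF):
The CIF price already equals the CIF value: 519971.01
Import duty = 519971.01 × 24% = 124793.04
Buyer bears (B): 1163.64 + 112.76 + 2250.81 = 3527.21
Landed cost (B) = invoice 519971.01 + 3527.21 + duty 124793.04 = 648291.26
Difference = |593664.71 − 648291.26| = 54626.55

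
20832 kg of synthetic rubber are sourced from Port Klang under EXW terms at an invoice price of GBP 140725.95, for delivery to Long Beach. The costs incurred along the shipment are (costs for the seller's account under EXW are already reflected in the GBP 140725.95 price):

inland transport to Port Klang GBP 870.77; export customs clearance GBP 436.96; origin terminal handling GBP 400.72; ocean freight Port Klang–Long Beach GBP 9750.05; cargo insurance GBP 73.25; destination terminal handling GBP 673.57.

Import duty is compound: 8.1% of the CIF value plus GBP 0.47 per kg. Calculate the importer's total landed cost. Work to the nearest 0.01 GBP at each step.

EXW: the seller makes goods available at their premises; the buyer bears all onward costs.
CIF value = EXW price + inland to port + export clearance + origin terminal + freight + insurance = 140725.95 + 870.77 + 436.96 + 400.72 + 9750.05 + 73.25 = 152257.70
Ad valorem component: 152257.70 × 8.1% = 12332.87
Specific component: 20832 × 0.47 = 9791.04
Import duty = 12332.87 + 9791.04 = 22123.91
Buyer bears: inland to port 870.77 + export clearance 436.96 + origin terminal 400.72 + freight 9750.05 + insurance 73.25 + destination terminal 673.57 + duty 22123.91 = 34329.23
Landed cost = invoice 140725.95 + 34329.23 = 175055.18

Total landed cost: GBP 175055.18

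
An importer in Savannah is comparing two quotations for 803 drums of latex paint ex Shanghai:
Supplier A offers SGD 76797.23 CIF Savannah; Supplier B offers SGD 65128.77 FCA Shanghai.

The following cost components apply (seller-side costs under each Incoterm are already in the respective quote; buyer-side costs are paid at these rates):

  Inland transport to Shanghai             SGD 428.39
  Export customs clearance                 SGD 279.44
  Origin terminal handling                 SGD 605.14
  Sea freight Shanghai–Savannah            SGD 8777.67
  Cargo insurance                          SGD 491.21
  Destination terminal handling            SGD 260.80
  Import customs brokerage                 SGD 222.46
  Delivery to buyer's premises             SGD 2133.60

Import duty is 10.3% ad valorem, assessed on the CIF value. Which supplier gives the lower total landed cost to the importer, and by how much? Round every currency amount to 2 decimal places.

Supplier A (CIF):
The CIF price already equals the CIF value: 76797.23
Import duty = 76797.23 × 10.3% = 7910.11
Buyer bears (A): 260.80 + 222.46 + 2133.60 = 2616.86
Landed cost (A) = invoice 76797.23 + 2616.86 + duty 7910.11 = 87324.20
Supplier B (FCA):
CIF value = FCA price + origin terminal + freight + insurance = 65128.77 + 605.14 + 8777.67 + 491.21 = 75002.79
Import duty = 75002.79 × 10.3% = 7725.29
Buyer bears (B): 605.14 + 8777.67 + 491.21 + 260.80 + 222.46 + 2133.60 = 12490.88
Landed cost (B) = invoice 65128.77 + 12490.88 + duty 7725.29 = 85344.94
Difference = |87324.20 − 85344.94| = 1979.26

Supplier B is cheaper by SGD 1979.26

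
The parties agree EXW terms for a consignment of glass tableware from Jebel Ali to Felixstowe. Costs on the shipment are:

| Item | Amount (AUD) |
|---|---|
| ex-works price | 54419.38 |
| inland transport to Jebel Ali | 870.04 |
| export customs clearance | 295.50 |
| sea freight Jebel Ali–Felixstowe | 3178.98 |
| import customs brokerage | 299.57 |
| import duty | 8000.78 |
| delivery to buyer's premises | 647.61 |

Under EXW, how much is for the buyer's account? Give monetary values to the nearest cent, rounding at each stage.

Buyer's account: AUD 13292.48

EXW: the seller makes goods available at their premises; the buyer bears all onward costs.
Seller's account: goods 54419.38 = 54419.38
Buyer's account: inland to port 870.04 + export clearance 295.50 + freight 3178.98 + brokerage 299.57 + duty 8000.78 + delivery 647.61 = 13292.48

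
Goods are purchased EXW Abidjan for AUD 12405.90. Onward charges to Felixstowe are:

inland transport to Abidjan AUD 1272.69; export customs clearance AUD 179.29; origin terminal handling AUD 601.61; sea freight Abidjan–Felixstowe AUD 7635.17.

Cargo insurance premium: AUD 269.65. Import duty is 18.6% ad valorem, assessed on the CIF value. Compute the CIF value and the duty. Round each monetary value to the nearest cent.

CIF value: AUD 22364.31; import duty: AUD 4159.76

CIF = EXW price + pre-shipment costs + freight + insurance
CIF = 12405.90 + 1272.69 + 179.29 + 601.61 + 7635.17 + 269.65 = 22364.31
Import duty = 22364.31 × 18.6% = 4159.76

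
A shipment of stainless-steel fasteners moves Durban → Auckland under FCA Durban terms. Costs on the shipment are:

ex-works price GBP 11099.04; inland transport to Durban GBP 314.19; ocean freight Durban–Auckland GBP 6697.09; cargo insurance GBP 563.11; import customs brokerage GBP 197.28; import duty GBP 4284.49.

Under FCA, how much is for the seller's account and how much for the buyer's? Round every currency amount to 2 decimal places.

Seller: GBP 11413.23; buyer: GBP 11741.97

FCA: the seller delivers export-cleared goods to the carrier; the buyer bears costs from that point.
Seller's account: goods 11099.04 + inland to port 314.19 = 11413.23
Buyer's account: freight 6697.09 + insurance 563.11 + brokerage 197.28 + duty 4284.49 = 11741.97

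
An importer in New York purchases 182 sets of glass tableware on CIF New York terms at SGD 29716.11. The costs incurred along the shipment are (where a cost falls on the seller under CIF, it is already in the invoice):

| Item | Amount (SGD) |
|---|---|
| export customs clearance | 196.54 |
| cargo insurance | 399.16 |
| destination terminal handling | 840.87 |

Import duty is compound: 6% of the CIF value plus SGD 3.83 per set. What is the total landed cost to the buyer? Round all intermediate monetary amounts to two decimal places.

CIF: the seller pays costs through ocean freight and marine insurance to the destination port.
Already in the invoice (seller's account under CIF): export clearance, insurance — exclude.
The CIF price already equals the CIF value: 29716.11
Ad valorem component: 29716.11 × 6% = 1782.97
Specific component: 182 × 3.83 = 697.06
Import duty = 1782.97 + 697.06 = 2480.03
Buyer bears: destination terminal 840.87 + duty 2480.03 = 3320.90
Landed cost = invoice 29716.11 + 3320.90 = 33037.01

Total landed cost: SGD 33037.01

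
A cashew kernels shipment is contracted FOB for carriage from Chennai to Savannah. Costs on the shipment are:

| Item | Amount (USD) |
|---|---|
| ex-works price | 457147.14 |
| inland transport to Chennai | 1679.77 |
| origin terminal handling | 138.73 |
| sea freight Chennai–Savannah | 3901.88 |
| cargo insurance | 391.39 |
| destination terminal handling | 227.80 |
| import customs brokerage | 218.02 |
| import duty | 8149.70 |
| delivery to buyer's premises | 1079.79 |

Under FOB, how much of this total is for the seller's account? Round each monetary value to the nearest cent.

FOB: the seller bears costs until goods are on board at the origin port; the buyer bears freight, insurance and all costs thereafter.
Seller's account: goods 457147.14 + inland to port 1679.77 + origin terminal 138.73 = 458965.64
Buyer's account: freight 3901.88 + insurance 391.39 + destination terminal 227.80 + brokerage 218.02 + duty 8149.70 + delivery 1079.79 = 13968.58

Seller's account: USD 458965.64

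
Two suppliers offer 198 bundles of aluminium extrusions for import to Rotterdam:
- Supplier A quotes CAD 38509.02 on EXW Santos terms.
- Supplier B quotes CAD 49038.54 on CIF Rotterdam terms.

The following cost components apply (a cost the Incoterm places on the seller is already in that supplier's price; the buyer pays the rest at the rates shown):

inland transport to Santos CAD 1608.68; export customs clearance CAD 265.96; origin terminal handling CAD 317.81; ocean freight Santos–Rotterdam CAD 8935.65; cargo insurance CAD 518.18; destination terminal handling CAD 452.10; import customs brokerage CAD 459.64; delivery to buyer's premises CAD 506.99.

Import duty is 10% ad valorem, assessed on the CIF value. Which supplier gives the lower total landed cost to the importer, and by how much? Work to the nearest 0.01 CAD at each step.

Supplier A (EXW):
CIF value = EXW price + inland to port + export clearance + origin terminal + freight + insurance = 38509.02 + 1608.68 + 265.96 + 317.81 + 8935.65 + 518.18 = 50155.30
Import duty = 50155.30 × 10% = 5015.53
Buyer bears (A): 1608.68 + 265.96 + 317.81 + 8935.65 + 518.18 + 452.10 + 459.64 + 506.99 = 13065.01
Landed cost (A) = invoice 38509.02 + 13065.01 + duty 5015.53 = 56589.56
Supplier B (CIF):
The CIF price already equals the CIF value: 49038.54
Import duty = 49038.54 × 10% = 4903.85
Buyer bears (B): 452.10 + 459.64 + 506.99 = 1418.73
Landed cost (B) = invoice 49038.54 + 1418.73 + duty 4903.85 = 55361.12
Difference = |56589.56 − 55361.12| = 1228.44

Supplier B is cheaper by CAD 1228.44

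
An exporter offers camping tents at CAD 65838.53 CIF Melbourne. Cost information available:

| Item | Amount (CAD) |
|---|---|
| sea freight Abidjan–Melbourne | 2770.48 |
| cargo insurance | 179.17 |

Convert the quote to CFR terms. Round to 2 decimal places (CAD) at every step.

CFR price: CAD 65659.36

Not relevant to the conversion: freight — on the seller under both CIF and CFR; already in the CIF price and stays in the CFR price.
From CIF to CFR, the seller no longer bears: insurance.
CFR price = 65838.53 − 179.17 = 65659.36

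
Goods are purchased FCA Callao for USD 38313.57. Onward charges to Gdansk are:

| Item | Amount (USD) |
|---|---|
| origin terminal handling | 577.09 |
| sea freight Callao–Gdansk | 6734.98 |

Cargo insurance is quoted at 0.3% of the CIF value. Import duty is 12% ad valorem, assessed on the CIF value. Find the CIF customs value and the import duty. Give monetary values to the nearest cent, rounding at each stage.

Let C be the CIF value. C = FCA price + pre-shipment costs + freight + 0.3% × C
C − 0.3% × C = 38313.57 + 577.09 + 6734.98
0.997 × C = 45625.64
C = 45625.64 / 0.997 = 45762.93
Insurance premium = 0.3% × 45762.93 = 137.29
Import duty = 45762.93 × 12% = 5491.55

CIF value: USD 45762.93; import duty: USD 5491.55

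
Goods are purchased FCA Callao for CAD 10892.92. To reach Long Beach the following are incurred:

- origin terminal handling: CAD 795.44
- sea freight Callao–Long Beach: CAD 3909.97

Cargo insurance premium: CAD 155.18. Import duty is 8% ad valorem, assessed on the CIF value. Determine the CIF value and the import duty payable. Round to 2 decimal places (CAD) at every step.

CIF value: CAD 15753.51; import duty: CAD 1260.28

CIF = FCA price + pre-shipment costs + freight + insurance
CIF = 10892.92 + 795.44 + 3909.97 + 155.18 = 15753.51
Import duty = 15753.51 × 8% = 1260.28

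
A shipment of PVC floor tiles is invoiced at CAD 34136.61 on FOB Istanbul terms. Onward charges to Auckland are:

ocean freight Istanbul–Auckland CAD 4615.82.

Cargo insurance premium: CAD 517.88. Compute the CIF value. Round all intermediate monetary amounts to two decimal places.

CIF = FOB price + freight + insurance
CIF = 34136.61 + 4615.82 + 517.88 = 39270.31

CIF value: CAD 39270.31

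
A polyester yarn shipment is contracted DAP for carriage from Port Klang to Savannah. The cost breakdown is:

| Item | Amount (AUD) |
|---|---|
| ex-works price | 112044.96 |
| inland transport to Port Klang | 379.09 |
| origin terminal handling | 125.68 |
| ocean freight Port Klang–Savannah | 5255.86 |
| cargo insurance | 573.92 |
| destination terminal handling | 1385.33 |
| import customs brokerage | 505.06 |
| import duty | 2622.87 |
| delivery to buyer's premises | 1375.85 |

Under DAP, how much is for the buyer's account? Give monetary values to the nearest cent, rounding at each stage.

DAP: the seller bears all costs to the named destination except import duty and clearance.
Seller's account: goods 112044.96 + inland to port 379.09 + origin terminal 125.68 + freight 5255.86 + insurance 573.92 + destination terminal 1385.33 + delivery 1375.85 = 121140.69
Buyer's account: brokerage 505.06 + duty 2622.87 = 3127.93

Buyer's account: AUD 3127.93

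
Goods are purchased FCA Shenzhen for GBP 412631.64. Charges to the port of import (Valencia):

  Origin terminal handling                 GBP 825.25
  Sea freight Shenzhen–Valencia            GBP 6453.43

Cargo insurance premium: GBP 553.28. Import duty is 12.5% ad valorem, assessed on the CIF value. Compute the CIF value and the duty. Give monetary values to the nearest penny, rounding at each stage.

CIF = FCA price + pre-shipment costs + freight + insurance
CIF = 412631.64 + 825.25 + 6453.43 + 553.28 = 420463.60
Import duty = 420463.60 × 12.5% = 52557.95

CIF value: GBP 420463.60; import duty: GBP 52557.95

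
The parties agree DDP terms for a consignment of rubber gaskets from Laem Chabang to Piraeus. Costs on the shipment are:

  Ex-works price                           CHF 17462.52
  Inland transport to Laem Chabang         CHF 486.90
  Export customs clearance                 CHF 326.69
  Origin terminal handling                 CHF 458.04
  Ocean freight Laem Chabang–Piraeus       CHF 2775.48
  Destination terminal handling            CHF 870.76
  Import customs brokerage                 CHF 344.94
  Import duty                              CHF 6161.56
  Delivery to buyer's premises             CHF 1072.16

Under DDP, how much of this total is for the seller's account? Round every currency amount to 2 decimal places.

Seller's account: CHF 29959.05

DDP: the seller bears all costs including import duty.
Seller's account: goods 17462.52 + inland to port 486.90 + export clearance 326.69 + origin terminal 458.04 + freight 2775.48 + destination terminal 870.76 + brokerage 344.94 + duty 6161.56 + delivery 1072.16 = 29959.05
Buyer's account: 0.00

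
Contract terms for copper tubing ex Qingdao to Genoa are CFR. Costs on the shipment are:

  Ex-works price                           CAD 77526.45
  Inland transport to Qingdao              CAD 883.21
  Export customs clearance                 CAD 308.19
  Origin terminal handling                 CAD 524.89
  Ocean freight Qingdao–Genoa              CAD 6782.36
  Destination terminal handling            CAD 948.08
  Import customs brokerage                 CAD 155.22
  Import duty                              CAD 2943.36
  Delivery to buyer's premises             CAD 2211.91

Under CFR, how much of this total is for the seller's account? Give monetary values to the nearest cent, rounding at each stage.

CFR: the seller pays costs through ocean freight to the destination port, but not insurance.
Seller's account: goods 77526.45 + inland to port 883.21 + export clearance 308.19 + origin terminal 524.89 + freight 6782.36 = 86025.10
Buyer's account: destination terminal 948.08 + brokerage 155.22 + duty 2943.36 + delivery 2211.91 = 6258.57

Seller's account: CAD 86025.10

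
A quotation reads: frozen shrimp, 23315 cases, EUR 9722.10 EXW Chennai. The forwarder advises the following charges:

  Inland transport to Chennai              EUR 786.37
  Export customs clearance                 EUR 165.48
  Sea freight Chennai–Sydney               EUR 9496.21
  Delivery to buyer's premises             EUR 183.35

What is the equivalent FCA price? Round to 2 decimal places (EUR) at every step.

FCA price: EUR 10673.95

Not relevant to the conversion: delivery, freight — on the buyer under both terms; not part of either seller's price.
From EXW to FCA, the seller additionally bears: inland to port, export clearance.
FCA price = 9722.10 + 786.37 + 165.48 = 10673.95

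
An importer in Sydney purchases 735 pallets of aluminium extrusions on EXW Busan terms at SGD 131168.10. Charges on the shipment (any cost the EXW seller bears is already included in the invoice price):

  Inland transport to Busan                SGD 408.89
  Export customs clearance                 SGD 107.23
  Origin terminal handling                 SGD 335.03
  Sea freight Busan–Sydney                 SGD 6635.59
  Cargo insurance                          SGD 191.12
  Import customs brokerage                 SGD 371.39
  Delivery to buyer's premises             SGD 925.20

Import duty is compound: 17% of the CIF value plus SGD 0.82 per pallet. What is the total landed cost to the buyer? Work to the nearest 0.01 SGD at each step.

Total landed cost: SGD 164349.06

EXW: the seller makes goods available at their premises; the buyer bears all onward costs.
CIF value = EXW price + inland to port + export clearance + origin terminal + freight + insurance = 131168.10 + 408.89 + 107.23 + 335.03 + 6635.59 + 191.12 = 138845.96
Ad valorem component: 138845.96 × 17% = 23603.81
Specific component: 735 × 0.82 = 602.70
Import duty = 23603.81 + 602.70 = 24206.51
Buyer bears: inland to port 408.89 + export clearance 107.23 + origin terminal 335.03 + freight 6635.59 + insurance 191.12 + brokerage 371.39 + delivery 925.20 + duty 24206.51 = 33180.96
Landed cost = invoice 131168.10 + 33180.96 = 164349.06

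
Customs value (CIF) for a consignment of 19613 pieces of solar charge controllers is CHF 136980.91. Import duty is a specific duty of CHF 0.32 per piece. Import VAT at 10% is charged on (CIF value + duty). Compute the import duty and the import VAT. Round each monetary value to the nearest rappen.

Import duty: CHF 6276.16; import VAT: CHF 14325.71

Import duty = 19613 × 0.32 = 6276.16
VAT base = CIF + duty = 136980.91 + 6276.16 = 143257.07
Import VAT = 143257.07 × 10% = 14325.71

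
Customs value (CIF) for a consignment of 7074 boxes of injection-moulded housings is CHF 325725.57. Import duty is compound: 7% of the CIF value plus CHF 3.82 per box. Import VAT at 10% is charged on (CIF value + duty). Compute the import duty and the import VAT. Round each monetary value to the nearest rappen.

Import duty: CHF 49823.47; import VAT: CHF 37554.90

Ad valorem component: 325725.57 × 7% = 22800.79
Specific component: 7074 × 3.82 = 27022.68
Import duty = 22800.79 + 27022.68 = 49823.47
VAT base = CIF + duty = 325725.57 + 49823.47 = 375549.04
Import VAT = 375549.04 × 10% = 37554.90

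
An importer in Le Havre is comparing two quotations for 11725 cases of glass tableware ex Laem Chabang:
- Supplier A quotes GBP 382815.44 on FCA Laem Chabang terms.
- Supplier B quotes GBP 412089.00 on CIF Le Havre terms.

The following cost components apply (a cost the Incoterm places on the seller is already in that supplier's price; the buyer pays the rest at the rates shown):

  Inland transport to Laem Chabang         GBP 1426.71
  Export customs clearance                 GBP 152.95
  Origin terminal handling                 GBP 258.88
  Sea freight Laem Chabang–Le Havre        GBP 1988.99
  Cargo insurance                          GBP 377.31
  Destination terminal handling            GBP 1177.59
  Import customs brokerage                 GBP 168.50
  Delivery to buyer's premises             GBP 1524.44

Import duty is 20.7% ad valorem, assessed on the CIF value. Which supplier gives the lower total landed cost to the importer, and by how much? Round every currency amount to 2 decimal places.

Supplier A (FCA):
CIF value = FCA price + origin terminal + freight + insurance = 382815.44 + 258.88 + 1988.99 + 377.31 = 385440.62
Import duty = 385440.62 × 20.7% = 79786.21
Buyer bears (A): 258.88 + 1988.99 + 377.31 + 1177.59 + 168.50 + 1524.44 = 5495.71
Landed cost (A) = invoice 382815.44 + 5495.71 + duty 79786.21 = 468097.36
Supplier B (CIF):
The CIF price already equals the CIF value: 412089.00
Import duty = 412089.00 × 20.7% = 85302.42
Buyer bears (B): 1177.59 + 168.50 + 1524.44 = 2870.53
Landed cost (B) = invoice 412089.00 + 2870.53 + duty 85302.42 = 500261.95
Difference = |468097.36 − 500261.95| = 32164.59

Supplier A is cheaper by GBP 32164.59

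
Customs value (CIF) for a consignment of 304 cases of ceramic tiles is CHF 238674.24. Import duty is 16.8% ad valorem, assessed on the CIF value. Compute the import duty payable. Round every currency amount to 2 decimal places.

Import duty: CHF 40097.27

Import duty = 238674.24 × 16.8% = 40097.27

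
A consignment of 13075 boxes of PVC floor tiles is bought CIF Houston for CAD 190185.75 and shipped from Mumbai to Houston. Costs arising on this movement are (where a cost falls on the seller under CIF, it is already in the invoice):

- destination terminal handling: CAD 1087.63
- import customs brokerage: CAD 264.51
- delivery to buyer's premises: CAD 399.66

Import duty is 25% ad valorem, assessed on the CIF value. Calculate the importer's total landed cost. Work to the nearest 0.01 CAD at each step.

Total landed cost: CAD 239483.99

CIF: the seller pays costs through ocean freight and marine insurance to the destination port.
The CIF price already equals the CIF value: 190185.75
Import duty = 190185.75 × 25% = 47546.44
Buyer bears: destination terminal 1087.63 + brokerage 264.51 + delivery 399.66 + duty 47546.44 = 49298.24
Landed cost = invoice 190185.75 + 49298.24 = 239483.99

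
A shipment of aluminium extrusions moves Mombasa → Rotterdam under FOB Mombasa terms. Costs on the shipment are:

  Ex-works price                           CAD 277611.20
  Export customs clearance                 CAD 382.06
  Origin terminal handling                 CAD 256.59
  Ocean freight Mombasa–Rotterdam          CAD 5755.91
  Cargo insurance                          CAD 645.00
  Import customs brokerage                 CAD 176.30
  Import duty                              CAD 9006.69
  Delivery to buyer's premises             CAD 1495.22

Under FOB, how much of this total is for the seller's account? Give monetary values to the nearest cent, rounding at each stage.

FOB: the seller bears costs until goods are on board at the origin port; the buyer bears freight, insurance and all costs thereafter.
Seller's account: goods 277611.20 + export clearance 382.06 + origin terminal 256.59 = 278249.85
Buyer's account: freight 5755.91 + insurance 645.00 + brokerage 176.30 + duty 9006.69 + delivery 1495.22 = 17079.12

Seller's account: CAD 278249.85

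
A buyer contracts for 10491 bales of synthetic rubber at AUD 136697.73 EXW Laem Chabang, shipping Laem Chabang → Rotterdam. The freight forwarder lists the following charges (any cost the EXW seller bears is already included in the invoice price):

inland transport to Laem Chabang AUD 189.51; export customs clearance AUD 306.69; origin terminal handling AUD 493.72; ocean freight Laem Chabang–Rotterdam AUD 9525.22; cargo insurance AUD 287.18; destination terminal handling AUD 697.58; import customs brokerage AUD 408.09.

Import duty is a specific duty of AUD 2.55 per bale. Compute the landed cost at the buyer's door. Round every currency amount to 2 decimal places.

EXW: the seller makes goods available at their premises; the buyer bears all onward costs.
CIF value = EXW price + inland to port + export clearance + origin terminal + freight + insurance = 136697.73 + 189.51 + 306.69 + 493.72 + 9525.22 + 287.18 = 147500.05
Import duty = 10491 × 2.55 = 26752.05
Buyer bears: inland to port 189.51 + export clearance 306.69 + origin terminal 493.72 + freight 9525.22 + insurance 287.18 + destination terminal 697.58 + brokerage 408.09 + duty 26752.05 = 38660.04
Landed cost = invoice 136697.73 + 38660.04 = 175357.77

Total landed cost: AUD 175357.77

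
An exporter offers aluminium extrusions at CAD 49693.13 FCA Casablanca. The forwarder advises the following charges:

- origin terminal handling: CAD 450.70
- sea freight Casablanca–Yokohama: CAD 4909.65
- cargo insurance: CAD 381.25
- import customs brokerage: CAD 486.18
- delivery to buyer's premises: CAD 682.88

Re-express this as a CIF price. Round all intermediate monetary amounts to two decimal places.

Not relevant to the conversion: brokerage, delivery — on the buyer under both terms; not part of either seller's price.
From FCA to CIF, the seller additionally bears: origin terminal, freight, insurance.
CIF price = 49693.13 + 450.70 + 4909.65 + 381.25 = 55434.73

CIF price: CAD 55434.73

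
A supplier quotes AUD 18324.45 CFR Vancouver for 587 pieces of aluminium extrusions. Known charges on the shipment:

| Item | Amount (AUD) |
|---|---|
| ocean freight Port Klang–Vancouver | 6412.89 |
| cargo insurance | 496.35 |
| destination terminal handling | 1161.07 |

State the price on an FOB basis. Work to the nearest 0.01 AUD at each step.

Not relevant to the conversion: insurance, destination terminal — on the buyer under both terms; not part of either seller's price.
From CFR to FOB, the seller no longer bears: freight.
FOB price = 18324.45 − 6412.89 = 11911.56

FOB price: AUD 11911.56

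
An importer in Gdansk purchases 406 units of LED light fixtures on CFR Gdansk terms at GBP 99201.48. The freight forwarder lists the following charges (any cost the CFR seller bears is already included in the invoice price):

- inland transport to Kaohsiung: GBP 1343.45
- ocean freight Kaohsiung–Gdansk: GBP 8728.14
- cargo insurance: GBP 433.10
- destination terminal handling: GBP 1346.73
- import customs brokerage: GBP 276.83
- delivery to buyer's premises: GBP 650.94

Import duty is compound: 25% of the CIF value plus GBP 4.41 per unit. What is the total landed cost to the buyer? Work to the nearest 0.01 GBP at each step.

Total landed cost: GBP 128608.19

CFR: the seller pays costs through ocean freight to the destination port, but not insurance.
Already in the invoice (seller's account under CFR): inland to port, freight — exclude.
CIF value = CFR price + insurance = 99201.48 + 433.10 = 99634.58
Ad valorem component: 99634.58 × 25% = 24908.65
Specific component: 406 × 4.41 = 1790.46
Import duty = 24908.65 + 1790.46 = 26699.11
Buyer bears: insurance 433.10 + destination terminal 1346.73 + brokerage 276.83 + delivery 650.94 + duty 26699.11 = 29406.71
Landed cost = invoice 99201.48 + 29406.71 = 128608.19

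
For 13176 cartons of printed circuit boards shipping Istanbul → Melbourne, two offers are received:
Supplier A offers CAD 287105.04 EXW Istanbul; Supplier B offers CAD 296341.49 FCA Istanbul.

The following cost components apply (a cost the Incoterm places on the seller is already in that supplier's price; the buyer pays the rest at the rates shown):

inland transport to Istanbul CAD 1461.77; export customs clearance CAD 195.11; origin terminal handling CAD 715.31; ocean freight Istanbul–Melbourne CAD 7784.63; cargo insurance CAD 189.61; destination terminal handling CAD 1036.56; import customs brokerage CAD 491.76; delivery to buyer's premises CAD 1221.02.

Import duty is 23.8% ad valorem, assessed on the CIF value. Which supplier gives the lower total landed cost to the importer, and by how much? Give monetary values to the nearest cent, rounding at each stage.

Supplier A is cheaper by CAD 9383.51

Supplier A (EXW):
CIF value = EXW price + inland to port + export clearance + origin terminal + freight + insurance = 287105.04 + 1461.77 + 195.11 + 715.31 + 7784.63 + 189.61 = 297451.47
Import duty = 297451.47 × 23.8% = 70793.45
Buyer bears (A): 1461.77 + 195.11 + 715.31 + 7784.63 + 189.61 + 1036.56 + 491.76 + 1221.02 = 13095.77
Landed cost (A) = invoice 287105.04 + 13095.77 + duty 70793.45 = 370994.26
Supplier B (FCA):
CIF value = FCA price + origin terminal + freight + insurance = 296341.49 + 715.31 + 7784.63 + 189.61 = 305031.04
Import duty = 305031.04 × 23.8% = 72597.39
Buyer bears (B): 715.31 + 7784.63 + 189.61 + 1036.56 + 491.76 + 1221.02 = 11438.89
Landed cost (B) = invoice 296341.49 + 11438.89 + duty 72597.39 = 380377.77
Difference = |370994.26 − 380377.77| = 9383.51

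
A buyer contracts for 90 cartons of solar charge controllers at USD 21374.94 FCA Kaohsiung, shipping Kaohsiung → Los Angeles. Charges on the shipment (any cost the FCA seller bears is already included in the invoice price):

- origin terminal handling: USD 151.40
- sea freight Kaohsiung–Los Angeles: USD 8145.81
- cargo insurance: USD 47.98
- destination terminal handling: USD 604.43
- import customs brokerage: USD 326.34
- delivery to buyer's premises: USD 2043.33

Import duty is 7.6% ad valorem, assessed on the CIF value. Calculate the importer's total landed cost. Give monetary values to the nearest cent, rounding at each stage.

FCA: the seller delivers export-cleared goods to the carrier; the buyer bears costs from that point.
CIF value = FCA price + origin terminal + freight + insurance = 21374.94 + 151.40 + 8145.81 + 47.98 = 29720.13
Import duty = 29720.13 × 7.6% = 2258.73
Buyer bears: origin terminal 151.40 + freight 8145.81 + insurance 47.98 + destination terminal 604.43 + brokerage 326.34 + delivery 2043.33 + duty 2258.73 = 13578.02
Landed cost = invoice 21374.94 + 13578.02 = 34952.96

Total landed cost: USD 34952.96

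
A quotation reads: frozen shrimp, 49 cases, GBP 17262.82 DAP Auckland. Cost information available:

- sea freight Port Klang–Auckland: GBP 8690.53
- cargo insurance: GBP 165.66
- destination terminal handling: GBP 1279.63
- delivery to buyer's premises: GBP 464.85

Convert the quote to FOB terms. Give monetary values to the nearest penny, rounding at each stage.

FOB price: GBP 6662.15

From DAP to FOB, the seller no longer bears: freight, insurance, destination terminal, delivery.
FOB price = 17262.82 − 8690.53 − 165.66 − 1279.63 − 464.85 = 6662.15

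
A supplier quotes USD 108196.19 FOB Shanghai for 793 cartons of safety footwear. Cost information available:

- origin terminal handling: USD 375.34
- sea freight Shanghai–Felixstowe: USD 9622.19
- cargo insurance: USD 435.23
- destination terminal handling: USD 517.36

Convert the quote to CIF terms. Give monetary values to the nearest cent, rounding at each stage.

Not relevant to the conversion: origin terminal — on the seller under both FOB and CIF; already in the FOB price and stays in the CIF price. destination terminal — on the buyer under both terms; not part of either seller's price.
From FOB to CIF, the seller additionally bears: freight, insurance.
CIF price = 108196.19 + 9622.19 + 435.23 = 118253.61

CIF price: USD 118253.61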